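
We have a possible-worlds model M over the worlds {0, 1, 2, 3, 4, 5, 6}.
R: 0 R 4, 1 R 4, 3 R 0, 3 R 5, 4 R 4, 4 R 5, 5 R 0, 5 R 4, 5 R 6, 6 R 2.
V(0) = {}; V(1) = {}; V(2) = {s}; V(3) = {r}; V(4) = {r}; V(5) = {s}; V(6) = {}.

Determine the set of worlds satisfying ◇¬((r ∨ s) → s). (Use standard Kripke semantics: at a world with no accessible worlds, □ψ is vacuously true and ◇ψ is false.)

0, 1, 4, 5

Let φ = ◇¬((r ∨ s) → s). Evaluate φ at each world:
  0 (successors {4}): φ is true.
  1 (successors {4}): φ is true.
  2 (successors ∅): φ is false.
  3 (successors {0, 5}): φ is false.
  4 (successors {4, 5}): φ is true.
  5 (successors {0, 4, 6}): φ is true.
  6 (successors {2}): φ is false.
For instance, at 4:
  At 4: ◇¬((r ∨ s) → s) requires ¬((r ∨ s) → s) at some successor in {4, 5}.
    ¬((r ∨ s) → s) holds at 4, so ◇¬((r ∨ s) → s) is true at 4.
Satisfying worlds: {0, 1, 4, 5}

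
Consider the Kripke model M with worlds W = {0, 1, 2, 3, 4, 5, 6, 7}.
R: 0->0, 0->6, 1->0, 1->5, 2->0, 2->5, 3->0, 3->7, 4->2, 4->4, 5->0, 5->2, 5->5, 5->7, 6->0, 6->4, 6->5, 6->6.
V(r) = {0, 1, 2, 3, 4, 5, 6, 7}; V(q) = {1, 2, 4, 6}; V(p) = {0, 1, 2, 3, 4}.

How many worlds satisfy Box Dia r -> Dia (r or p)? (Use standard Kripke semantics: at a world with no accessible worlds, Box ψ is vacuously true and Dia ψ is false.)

Let φ = Box Dia r -> Dia (r or p). Evaluate φ at each world:
  0 (successors {0, 6}): φ is true.
  1 (successors {0, 5}): φ is true.
  2 (successors {0, 5}): φ is true.
  3 (successors {0, 7}): φ is true.
  4 (successors {2, 4}): φ is true.
  5 (successors {0, 2, 5, 7}): φ is true.
  6 (successors {0, 4, 5, 6}): φ is true.
  7 (successors ∅): φ is false.
For instance, at 5:
  At 5: Box Dia r is false, Dia (r or p) is true, so Box Dia r -> Dia (r or p) is true.
    At 5: Box Dia r requires Dia r at every successor {0, 2, 5, 7}.
      Dia r fails at 7, so Box Dia r is false at 5.
    At 5: Dia (r or p) requires r or p at some successor in {0, 2, 5, 7}.
      r or p holds at 0, so Dia (r or p) is true at 5.
Satisfying worlds: {0, 1, 2, 3, 4, 5, 6}

7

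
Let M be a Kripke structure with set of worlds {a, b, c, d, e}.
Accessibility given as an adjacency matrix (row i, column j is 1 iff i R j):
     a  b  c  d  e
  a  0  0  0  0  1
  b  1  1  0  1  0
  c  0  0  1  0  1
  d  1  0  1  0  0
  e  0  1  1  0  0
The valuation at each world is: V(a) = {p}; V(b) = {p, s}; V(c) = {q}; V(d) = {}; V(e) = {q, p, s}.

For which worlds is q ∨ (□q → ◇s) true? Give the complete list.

a, b, c, d, e

Let φ = q ∨ (□q → ◇s). Evaluate φ at each world:
  a (successors {e}): φ is true.
  b (successors {a, b, d}): φ is true.
  c (successors {c, e}): φ is true.
  d (successors {a, c}): φ is true.
  e (successors {b, c}): φ is true.
For instance, at c:
  At c: q is true, □q → ◇s is true, so q ∨ (□q → ◇s) is true.
    At c: □q is true, ◇s is true, so □q → ◇s is true.
      At c: □q requires q at every successor {c, e}.
        At c: q is true.
        At e: q is true.
      So □q is true at c.
      At c: ◇s requires s at some successor in {c, e}.
        s holds at e, so ◇s is true at c.
Satisfying worlds: {a, b, c, d, e}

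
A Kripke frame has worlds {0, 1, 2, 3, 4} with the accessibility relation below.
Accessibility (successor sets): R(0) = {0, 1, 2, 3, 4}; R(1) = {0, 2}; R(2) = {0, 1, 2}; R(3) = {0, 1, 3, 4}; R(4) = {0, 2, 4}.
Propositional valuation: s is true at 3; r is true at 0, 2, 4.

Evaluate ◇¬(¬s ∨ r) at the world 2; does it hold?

No

At 2: ◇¬(¬s ∨ r) requires ¬(¬s ∨ r) at some successor in {0, 1, 2}.
  At 0: ¬(¬s ∨ r) is false.
  At 1: ¬(¬s ∨ r) is false.
  At 2: ¬(¬s ∨ r) is false.
So ◇¬(¬s ∨ r) is false at 2.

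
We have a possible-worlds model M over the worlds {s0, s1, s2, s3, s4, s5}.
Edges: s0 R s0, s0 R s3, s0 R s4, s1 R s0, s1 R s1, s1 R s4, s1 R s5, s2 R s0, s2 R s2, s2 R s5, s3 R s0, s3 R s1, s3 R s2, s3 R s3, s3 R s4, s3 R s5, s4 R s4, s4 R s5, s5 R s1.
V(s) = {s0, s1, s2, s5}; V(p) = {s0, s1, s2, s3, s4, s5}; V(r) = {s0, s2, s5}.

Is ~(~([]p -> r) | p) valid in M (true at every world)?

No

Let φ = ~(~([]p -> r) | p). Evaluate φ at each world:
  s0 (successors {s0, s3, s4}): φ is false.
  s1 (successors {s0, s1, s4, s5}): φ is false.
  s2 (successors {s0, s2, s5}): φ is false.
  s3 (successors {s0, s1, s2, s3, s4, s5}): φ is false.
  s4 (successors {s4, s5}): φ is false.
  s5 (successors {s1}): φ is false.
Detail at s0 (counterexample):
  At s0: ~([]p -> r) | p is true, so ~(~([]p -> r) | p) is false.
    At s0: ~([]p -> r) is false, p is true, so ~([]p -> r) | p is true.
      At s0: []p -> r is true, so ~([]p -> r) is false.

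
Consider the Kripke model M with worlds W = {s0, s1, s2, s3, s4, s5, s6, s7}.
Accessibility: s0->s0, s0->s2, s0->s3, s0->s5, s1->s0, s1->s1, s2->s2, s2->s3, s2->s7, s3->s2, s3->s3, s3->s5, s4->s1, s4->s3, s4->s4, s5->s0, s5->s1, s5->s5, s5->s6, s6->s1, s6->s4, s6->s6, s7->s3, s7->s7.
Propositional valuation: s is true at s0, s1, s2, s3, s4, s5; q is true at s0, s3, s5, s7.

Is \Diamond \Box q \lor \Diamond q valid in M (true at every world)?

Let φ = \Diamond \Box q \lor \Diamond q. Evaluate φ at each world:
  s0 (successors {s0, s2, s3, s5}): φ is true.
  s1 (successors {s0, s1}): φ is true.
  s2 (successors {s2, s3, s7}): φ is true.
  s3 (successors {s2, s3, s5}): φ is true.
  s4 (successors {s1, s3, s4}): φ is true.
  s5 (successors {s0, s1, s5, s6}): φ is true.
  s6 (successors {s1, s4, s6}): φ is false.
  s7 (successors {s3, s7}): φ is true.
Detail at s6 (counterexample):
  At s6: \Diamond \Box q is false, \Diamond q is false, so \Diamond \Box q \lor \Diamond q is false.
    At s6: \Diamond \Box q requires \Box q at some successor in {s1, s4, s6}.
      At s1: \Box q is false.
      At s4: \Box q is false.
      At s6: \Box q is false.
    So \Diamond \Box q is false at s6.
    At s6: \Diamond q requires q at some successor in {s1, s4, s6}.
      At s1: q is false.
      At s4: q is false.
      At s6: q is false.
    So \Diamond q is false at s6.

No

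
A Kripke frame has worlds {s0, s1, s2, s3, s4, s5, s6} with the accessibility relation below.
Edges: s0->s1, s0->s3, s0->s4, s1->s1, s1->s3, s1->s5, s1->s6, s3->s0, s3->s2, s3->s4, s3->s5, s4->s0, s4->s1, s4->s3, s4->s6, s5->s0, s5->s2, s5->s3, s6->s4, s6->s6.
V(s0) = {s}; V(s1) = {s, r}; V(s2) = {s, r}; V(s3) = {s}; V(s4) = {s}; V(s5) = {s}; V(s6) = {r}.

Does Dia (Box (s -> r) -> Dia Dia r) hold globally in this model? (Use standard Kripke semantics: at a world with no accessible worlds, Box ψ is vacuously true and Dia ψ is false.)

Let φ = Dia (Box (s -> r) -> Dia Dia r). Evaluate φ at each world:
  s0 (successors {s1, s3, s4}): φ is true.
  s1 (successors {s1, s3, s5, s6}): φ is true.
  s2 (successors ∅): φ is false.
  s3 (successors {s0, s2, s4, s5}): φ is true.
  s4 (successors {s0, s1, s3, s6}): φ is true.
  s5 (successors {s0, s2, s3}): φ is true.
  s6 (successors {s4, s6}): φ is true.
Detail at s2 (counterexample):
  At s2: no accessible worlds, so Dia (Box (s -> r) -> Dia Dia r) is false.

No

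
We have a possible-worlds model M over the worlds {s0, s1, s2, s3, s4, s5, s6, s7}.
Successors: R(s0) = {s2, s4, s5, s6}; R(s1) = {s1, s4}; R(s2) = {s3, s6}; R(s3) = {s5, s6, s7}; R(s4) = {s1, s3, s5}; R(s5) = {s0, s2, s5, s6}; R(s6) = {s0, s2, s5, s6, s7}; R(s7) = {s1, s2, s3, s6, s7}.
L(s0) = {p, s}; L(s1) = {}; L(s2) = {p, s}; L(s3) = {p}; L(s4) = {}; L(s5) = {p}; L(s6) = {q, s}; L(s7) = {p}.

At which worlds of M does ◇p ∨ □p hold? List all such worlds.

s0, s2, s3, s4, s5, s6, s7

Let φ = ◇p ∨ □p. Evaluate φ at each world:
  s0 (successors {s2, s4, s5, s6}): φ is true.
  s1 (successors {s1, s4}): φ is false.
  s2 (successors {s3, s6}): φ is true.
  s3 (successors {s5, s6, s7}): φ is true.
  s4 (successors {s1, s3, s5}): φ is true.
  s5 (successors {s0, s2, s5, s6}): φ is true.
  s6 (successors {s0, s2, s5, s6, s7}): φ is true.
  s7 (successors {s1, s2, s3, s6, s7}): φ is true.
For instance, at s1:
  At s1: ◇p is false, □p is false, so ◇p ∨ □p is false.
    At s1: ◇p requires p at some successor in {s1, s4}.
      At s1: p is false.
      At s4: p is false.
    So ◇p is false at s1.
    At s1: □p requires p at every successor {s1, s4}.
      p fails at s1, so □p is false at s1.
Satisfying worlds: {s0, s2, s3, s4, s5, s6, s7}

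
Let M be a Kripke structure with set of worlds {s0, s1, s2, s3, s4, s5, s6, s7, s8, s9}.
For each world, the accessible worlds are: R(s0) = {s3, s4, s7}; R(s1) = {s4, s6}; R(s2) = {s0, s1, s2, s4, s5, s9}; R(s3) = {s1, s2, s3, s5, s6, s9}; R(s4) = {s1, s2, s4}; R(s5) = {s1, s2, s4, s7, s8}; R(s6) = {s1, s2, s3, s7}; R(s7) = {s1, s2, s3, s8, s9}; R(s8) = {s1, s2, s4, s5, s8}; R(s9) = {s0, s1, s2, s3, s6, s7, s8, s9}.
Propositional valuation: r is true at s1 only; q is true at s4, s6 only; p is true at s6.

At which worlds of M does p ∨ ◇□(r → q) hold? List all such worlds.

Let φ = p ∨ ◇□(r → q). Evaluate φ at each world:
  s0 (successors {s3, s4, s7}): φ is false.
  s1 (successors {s4, s6}): φ is false.
  s2 (successors {s0, s1, s2, s4, s5, s9}): φ is true.
  s3 (successors {s1, s2, s3, s5, s6, s9}): φ is true.
  s4 (successors {s1, s2, s4}): φ is true.
  s5 (successors {s1, s2, s4, s7, s8}): φ is true.
  s6 (successors {s1, s2, s3, s7}): φ is true.
  s7 (successors {s1, s2, s3, s8, s9}): φ is true.
  s8 (successors {s1, s2, s4, s5, s8}): φ is true.
  s9 (successors {s0, s1, s2, s3, s6, s7, s8, s9}): φ is true.
For instance, at s1:
  At s1: p is false, ◇□(r → q) is false, so p ∨ ◇□(r → q) is false.
    At s1: ◇□(r → q) requires □(r → q) at some successor in {s4, s6}.
      At s4: □(r → q) is false.
      At s6: □(r → q) is false.
    So ◇□(r → q) is false at s1.
Satisfying worlds: {s2, s3, s4, s5, s6, s7, s8, s9}

s2, s3, s4, s5, s6, s7, s8, s9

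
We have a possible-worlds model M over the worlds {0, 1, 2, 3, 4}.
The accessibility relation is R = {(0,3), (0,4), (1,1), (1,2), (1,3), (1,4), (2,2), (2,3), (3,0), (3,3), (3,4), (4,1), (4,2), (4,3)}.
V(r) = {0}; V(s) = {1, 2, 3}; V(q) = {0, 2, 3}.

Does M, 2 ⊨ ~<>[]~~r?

Recall that []ψ holds at a world iff ψ holds at every accessible world, and <>ψ holds iff ψ holds at some accessible world.
At 2: <>[]~~r is false, so ~<>[]~~r is true.
  At 2: <>[]~~r requires []~~r at some successor in {2, 3}.
    At 2: []~~r is false.
    At 3: []~~r is false.
  So <>[]~~r is false at 2.

Yes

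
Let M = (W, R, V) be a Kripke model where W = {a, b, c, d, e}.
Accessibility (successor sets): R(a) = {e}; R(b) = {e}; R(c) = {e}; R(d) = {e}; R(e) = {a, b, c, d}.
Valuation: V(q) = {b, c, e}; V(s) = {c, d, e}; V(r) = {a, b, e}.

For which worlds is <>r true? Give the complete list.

Recall that <>ψ holds at a world iff ψ holds at some accessible world.
Let φ = <>r. Evaluate φ at each world:
  a (successors {e}): φ is true.
  b (successors {e}): φ is true.
  c (successors {e}): φ is true.
  d (successors {e}): φ is true.
  e (successors {a, b, c, d}): φ is true.
For instance, at d:
  At d: <>r requires r at some successor in {e}.
    r holds at e, so <>r is true at d.
Satisfying worlds: {a, b, c, d, e}

a, b, c, d, e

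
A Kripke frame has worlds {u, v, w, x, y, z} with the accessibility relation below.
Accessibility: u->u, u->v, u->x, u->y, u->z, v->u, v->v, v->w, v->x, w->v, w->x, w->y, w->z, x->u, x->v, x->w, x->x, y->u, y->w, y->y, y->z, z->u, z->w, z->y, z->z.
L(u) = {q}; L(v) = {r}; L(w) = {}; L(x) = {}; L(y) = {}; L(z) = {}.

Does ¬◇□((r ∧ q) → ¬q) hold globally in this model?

Let φ = ¬◇□((r ∧ q) → ¬q). Evaluate φ at each world:
  u (successors {u, v, x, y, z}): φ is false.
  v (successors {u, v, w, x}): φ is false.
  w (successors {v, x, y, z}): φ is false.
  x (successors {u, v, w, x}): φ is false.
  y (successors {u, w, y, z}): φ is false.
  z (successors {u, w, y, z}): φ is false.
Detail at u (counterexample):
  At u: ◇□((r ∧ q) → ¬q) is true, so ¬◇□((r ∧ q) → ¬q) is false.
    At u: ◇□((r ∧ q) → ¬q) requires □((r ∧ q) → ¬q) at some successor in {u, v, x, y, z}.
      □((r ∧ q) → ¬q) holds at u, so ◇□((r ∧ q) → ¬q) is true at u.

No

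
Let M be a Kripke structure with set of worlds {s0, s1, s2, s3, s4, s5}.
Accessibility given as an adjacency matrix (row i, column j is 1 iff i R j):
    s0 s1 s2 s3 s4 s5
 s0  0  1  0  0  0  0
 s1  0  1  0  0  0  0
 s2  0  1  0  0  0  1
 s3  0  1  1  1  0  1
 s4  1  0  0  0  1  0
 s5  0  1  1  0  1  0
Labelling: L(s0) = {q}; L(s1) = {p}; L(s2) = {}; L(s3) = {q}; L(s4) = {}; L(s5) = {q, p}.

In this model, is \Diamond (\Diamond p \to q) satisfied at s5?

At s5: \Diamond (\Diamond p \to q) requires \Diamond p \to q at some successor in {s1, s2, s4}.
  \Diamond p \to q holds at s4, so \Diamond (\Diamond p \to q) is true at s5.
    At s4: \Diamond p is false, q is false, so \Diamond p \to q is true.
      At s4: \Diamond p requires p at some successor in {s0, s4}.
        At s0: p is false.
        At s4: p is false.
      So \Diamond p is false at s4.

Yes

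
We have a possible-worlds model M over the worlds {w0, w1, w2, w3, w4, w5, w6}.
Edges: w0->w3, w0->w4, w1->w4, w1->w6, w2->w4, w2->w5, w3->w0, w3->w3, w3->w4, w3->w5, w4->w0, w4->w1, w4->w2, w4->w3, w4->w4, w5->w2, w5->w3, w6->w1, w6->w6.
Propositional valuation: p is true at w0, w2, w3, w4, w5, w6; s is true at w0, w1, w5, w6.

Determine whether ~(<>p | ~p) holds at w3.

Recall that <>ψ holds at a world iff ψ holds at some accessible world.
At w3: <>p | ~p is true, so ~(<>p | ~p) is false.
  At w3: <>p is true, ~p is false, so <>p | ~p is true.
    At w3: <>p requires p at some successor in {w0, w3, w4, w5}.
      p holds at w0, so <>p is true at w3.

No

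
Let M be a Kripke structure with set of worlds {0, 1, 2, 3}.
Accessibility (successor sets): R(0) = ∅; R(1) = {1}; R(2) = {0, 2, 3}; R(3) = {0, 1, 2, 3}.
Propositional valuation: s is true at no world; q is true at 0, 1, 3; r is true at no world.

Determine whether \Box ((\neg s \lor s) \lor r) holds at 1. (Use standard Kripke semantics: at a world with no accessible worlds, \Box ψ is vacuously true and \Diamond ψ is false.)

Yes

At 1: \Box ((\neg s \lor s) \lor r) requires (\neg s \lor s) \lor r at every successor {1}.
  At 1: (\neg s \lor s) \lor r is true.
So \Box ((\neg s \lor s) \lor r) is true at 1.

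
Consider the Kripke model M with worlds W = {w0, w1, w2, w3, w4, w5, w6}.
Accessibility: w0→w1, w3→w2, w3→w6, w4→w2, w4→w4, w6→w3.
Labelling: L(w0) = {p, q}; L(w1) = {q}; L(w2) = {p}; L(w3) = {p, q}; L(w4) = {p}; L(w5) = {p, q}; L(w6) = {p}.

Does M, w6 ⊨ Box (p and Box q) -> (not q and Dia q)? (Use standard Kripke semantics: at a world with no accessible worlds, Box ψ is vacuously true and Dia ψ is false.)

At w6: Box (p and Box q) is false, not q and Dia q is true, so Box (p and Box q) -> (not q and Dia q) is true.
  At w6: Box (p and Box q) requires p and Box q at every successor {w3}.
    p and Box q fails at w3, so Box (p and Box q) is false at w6.
      At w3: p is true, Box q is false, so p and Box q is false.
  At w6: not q is true, Dia q is true, so not q and Dia q is true.
    At w6: Dia q requires q at some successor in {w3}.
      q holds at w3, so Dia q is true at w6.

Yes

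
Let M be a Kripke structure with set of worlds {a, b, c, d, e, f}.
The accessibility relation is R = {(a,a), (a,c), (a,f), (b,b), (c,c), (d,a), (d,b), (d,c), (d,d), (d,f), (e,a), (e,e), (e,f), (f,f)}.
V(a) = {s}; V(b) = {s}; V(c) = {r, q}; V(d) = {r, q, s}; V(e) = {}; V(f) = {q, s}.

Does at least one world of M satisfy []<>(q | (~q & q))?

Recall that []ψ holds at a world iff ψ holds at every accessible world, and <>ψ holds iff ψ holds at some accessible world.
Let φ = []<>(q | (~q & q)). Evaluate φ at each world:
  a (successors {a, c, f}): φ is true.
  b (successors {b}): φ is false.
  c (successors {c}): φ is true.
  d (successors {a, b, c, d, f}): φ is false.
  e (successors {a, e, f}): φ is true.
  f (successors {f}): φ is true.
Detail at a (witness):
  At a: []<>(q | (~q & q)) requires <>(q | (~q & q)) at every successor {a, c, f}.
      At a: <>(q | (~q & q)) requires q | (~q & q) at some successor in {a, c, f}.
        q | (~q & q) holds at c, so <>(q | (~q & q)) is true at a.
      At c: <>(q | (~q & q)) requires q | (~q & q) at some successor in {c}.
        q | (~q & q) holds at c, so <>(q | (~q & q)) is true at c.
      At f: <>(q | (~q & q)) requires q | (~q & q) at some successor in {f}.
        q | (~q & q) holds at f, so <>(q | (~q & q)) is true at f.
  So []<>(q | (~q & q)) is true at a.

Yes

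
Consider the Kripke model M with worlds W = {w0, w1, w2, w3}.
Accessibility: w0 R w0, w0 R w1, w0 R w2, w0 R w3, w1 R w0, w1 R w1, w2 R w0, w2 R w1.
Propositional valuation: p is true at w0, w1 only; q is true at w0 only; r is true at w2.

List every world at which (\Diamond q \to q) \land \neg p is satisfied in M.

w3

Let φ = (\Diamond q \to q) \land \neg p. Evaluate φ at each world:
  w0 (successors {w0, w1, w2, w3}): φ is false.
  w1 (successors {w0, w1}): φ is false.
  w2 (successors {w0, w1}): φ is false.
  w3 (successors ∅): φ is true.
For instance, at w2:
  At w2: \Diamond q \to q is false, \neg p is true, so (\Diamond q \to q) \land \neg p is false.
    At w2: \Diamond q is true, q is false, so \Diamond q \to q is false.
      At w2: \Diamond q requires q at some successor in {w0, w1}.
        q holds at w0, so \Diamond q is true at w2.
Satisfying worlds: {w3}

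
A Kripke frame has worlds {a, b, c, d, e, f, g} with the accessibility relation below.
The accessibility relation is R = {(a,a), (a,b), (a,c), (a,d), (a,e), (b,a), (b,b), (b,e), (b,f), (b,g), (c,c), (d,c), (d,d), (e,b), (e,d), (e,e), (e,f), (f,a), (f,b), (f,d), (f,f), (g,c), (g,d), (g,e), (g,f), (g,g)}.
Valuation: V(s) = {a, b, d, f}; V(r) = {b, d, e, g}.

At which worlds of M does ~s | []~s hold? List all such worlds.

c, e, g

Recall that []ψ holds at a world iff ψ holds at every accessible world, and <>ψ holds iff ψ holds at some accessible world.
Let φ = ~s | []~s. Evaluate φ at each world:
  a (successors {a, b, c, d, e}): φ is false.
  b (successors {a, b, e, f, g}): φ is false.
  c (successors {c}): φ is true.
  d (successors {c, d}): φ is false.
  e (successors {b, d, e, f}): φ is true.
  f (successors {a, b, d, f}): φ is false.
  g (successors {c, d, e, f, g}): φ is true.
For instance, at e:
  At e: ~s is true, []~s is false, so ~s | []~s is true.
    At e: []~s requires ~s at every successor {b, d, e, f}.
      ~s fails at b, so []~s is false at e.
Satisfying worlds: {c, e, g}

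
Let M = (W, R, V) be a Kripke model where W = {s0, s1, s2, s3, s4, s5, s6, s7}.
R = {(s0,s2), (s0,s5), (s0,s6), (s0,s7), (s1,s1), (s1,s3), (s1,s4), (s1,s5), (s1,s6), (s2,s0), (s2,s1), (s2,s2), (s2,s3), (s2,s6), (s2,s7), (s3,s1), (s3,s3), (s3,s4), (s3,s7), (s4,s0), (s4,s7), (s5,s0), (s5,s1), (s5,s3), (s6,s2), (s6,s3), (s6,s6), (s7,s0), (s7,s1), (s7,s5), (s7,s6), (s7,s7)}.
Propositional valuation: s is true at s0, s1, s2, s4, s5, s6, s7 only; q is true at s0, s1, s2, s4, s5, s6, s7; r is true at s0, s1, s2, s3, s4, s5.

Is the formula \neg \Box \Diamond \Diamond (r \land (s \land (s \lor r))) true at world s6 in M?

No

At s6: \Box \Diamond \Diamond (r \land (s \land (s \lor r))) is true, so \neg \Box \Diamond \Diamond (r \land (s \land (s \lor r))) is false.
  At s6: \Box \Diamond \Diamond (r \land (s \land (s \lor r))) requires \Diamond \Diamond (r \land (s \land (s \lor r))) at every successor {s2, s3, s6}.
      At s2: \Diamond \Diamond (r \land (s \land (s \lor r))) requires \Diamond (r \land (s \land (s \lor r))) at some successor in {s0, s1, s2, s3, s6, s7}.
        \Diamond (r \land (s \land (s \lor r))) holds at s0, so \Diamond \Diamond (r \land (s \land (s \lor r))) is true at s2.
      At s3: \Diamond \Diamond (r \land (s \land (s \lor r))) requires \Diamond (r \land (s \land (s \lor r))) at some successor in {s1, s3, s4, s7}.
        \Diamond (r \land (s \land (s \lor r))) holds at s1, so \Diamond \Diamond (r \land (s \land (s \lor r))) is true at s3.
      At s6: \Diamond \Diamond (r \land (s \land (s \lor r))) requires \Diamond (r \land (s \land (s \lor r))) at some successor in {s2, s3, s6}.
        \Diamond (r \land (s \land (s \lor r))) holds at s2, so \Diamond \Diamond (r \land (s \land (s \lor r))) is true at s6.
  So \Box \Diamond \Diamond (r \land (s \land (s \lor r))) is true at s6.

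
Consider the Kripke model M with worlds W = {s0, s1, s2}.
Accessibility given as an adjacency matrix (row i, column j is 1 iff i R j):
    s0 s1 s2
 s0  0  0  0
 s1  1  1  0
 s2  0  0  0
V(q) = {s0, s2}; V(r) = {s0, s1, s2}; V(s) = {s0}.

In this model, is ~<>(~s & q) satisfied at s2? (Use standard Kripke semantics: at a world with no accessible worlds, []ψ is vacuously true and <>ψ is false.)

Yes

At s2: <>(~s & q) is false, so ~<>(~s & q) is true.
  At s2: no accessible worlds, so <>(~s & q) is false.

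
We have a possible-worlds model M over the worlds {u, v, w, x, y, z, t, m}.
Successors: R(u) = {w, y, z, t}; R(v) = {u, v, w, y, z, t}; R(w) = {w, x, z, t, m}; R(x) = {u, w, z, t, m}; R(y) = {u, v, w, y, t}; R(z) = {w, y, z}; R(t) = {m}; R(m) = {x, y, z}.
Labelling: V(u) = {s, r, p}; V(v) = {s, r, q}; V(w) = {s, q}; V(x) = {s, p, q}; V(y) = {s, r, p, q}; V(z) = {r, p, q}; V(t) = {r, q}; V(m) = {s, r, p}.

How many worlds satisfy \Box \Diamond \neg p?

Let φ = \Box \Diamond \neg p. Evaluate φ at each world:
  u (successors {w, y, z, t}): φ is false.
  v (successors {u, v, w, y, z, t}): φ is false.
  w (successors {w, x, z, t, m}): φ is false.
  x (successors {u, w, z, t, m}): φ is false.
  y (successors {u, v, w, y, t}): φ is false.
  z (successors {w, y, z}): φ is true.
  t (successors {m}): φ is false.
  m (successors {x, y, z}): φ is true.
For instance, at z:
  At z: \Box \Diamond \neg p requires \Diamond \neg p at every successor {w, y, z}.
      At w: \Diamond \neg p requires \neg p at some successor in {w, x, z, t, m}.
        \neg p holds at w, so \Diamond \neg p is true at w.
      At y: \Diamond \neg p requires \neg p at some successor in {u, v, w, y, t}.
        \neg p holds at v, so \Diamond \neg p is true at y.
      At z: \Diamond \neg p requires \neg p at some successor in {w, y, z}.
        \neg p holds at w, so \Diamond \neg p is true at z.
  So \Box \Diamond \neg p is true at z.
Satisfying worlds: {z, m}

2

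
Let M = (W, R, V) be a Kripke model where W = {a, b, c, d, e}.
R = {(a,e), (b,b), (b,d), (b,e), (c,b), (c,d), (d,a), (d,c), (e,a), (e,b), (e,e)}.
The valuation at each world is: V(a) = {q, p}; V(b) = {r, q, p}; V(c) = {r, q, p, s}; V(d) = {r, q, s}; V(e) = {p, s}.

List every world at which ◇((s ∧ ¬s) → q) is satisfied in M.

Let φ = ◇((s ∧ ¬s) → q). Evaluate φ at each world:
  a (successors {e}): φ is true.
  b (successors {b, d, e}): φ is true.
  c (successors {b, d}): φ is true.
  d (successors {a, c}): φ is true.
  e (successors {a, b, e}): φ is true.
For instance, at b:
  At b: ◇((s ∧ ¬s) → q) requires (s ∧ ¬s) → q at some successor in {b, d, e}.
    (s ∧ ¬s) → q holds at b, so ◇((s ∧ ¬s) → q) is true at b.
Satisfying worlds: {a, b, c, d, e}

a, b, c, d, e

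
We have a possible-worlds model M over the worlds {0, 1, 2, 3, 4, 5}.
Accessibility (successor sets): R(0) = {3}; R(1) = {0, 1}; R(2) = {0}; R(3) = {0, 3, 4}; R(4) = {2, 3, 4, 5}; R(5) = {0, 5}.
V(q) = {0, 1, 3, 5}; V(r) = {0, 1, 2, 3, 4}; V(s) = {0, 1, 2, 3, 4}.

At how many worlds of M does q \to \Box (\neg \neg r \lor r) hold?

5

Recall that \Box ψ holds at a world iff ψ holds at every accessible world, and \Diamond ψ holds iff ψ holds at some accessible world.
Let φ = q \to \Box (\neg \neg r \lor r). Evaluate φ at each world:
  0 (successors {3}): φ is true.
  1 (successors {0, 1}): φ is true.
  2 (successors {0}): φ is true.
  3 (successors {0, 3, 4}): φ is true.
  4 (successors {2, 3, 4, 5}): φ is true.
  5 (successors {0, 5}): φ is false.
For instance, at 1:
  At 1: q is true, \Box (\neg \neg r \lor r) is true, so q \to \Box (\neg \neg r \lor r) is true.
    At 1: \Box (\neg \neg r \lor r) requires \neg \neg r \lor r at every successor {0, 1}.
      At 0: \neg \neg r \lor r is true.
      At 1: \neg \neg r \lor r is true.
    So \Box (\neg \neg r \lor r) is true at 1.
Satisfying worlds: {0, 1, 2, 3, 4}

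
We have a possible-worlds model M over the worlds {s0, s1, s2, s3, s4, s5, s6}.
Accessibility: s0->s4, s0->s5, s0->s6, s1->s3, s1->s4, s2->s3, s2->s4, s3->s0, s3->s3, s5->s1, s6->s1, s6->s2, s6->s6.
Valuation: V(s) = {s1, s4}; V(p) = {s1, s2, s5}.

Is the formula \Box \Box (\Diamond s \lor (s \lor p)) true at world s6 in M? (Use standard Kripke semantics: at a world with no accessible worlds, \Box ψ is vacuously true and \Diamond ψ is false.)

At s6: \Box \Box (\Diamond s \lor (s \lor p)) requires \Box (\Diamond s \lor (s \lor p)) at every successor {s1, s2, s6}.
  \Box (\Diamond s \lor (s \lor p)) fails at s1, so \Box \Box (\Diamond s \lor (s \lor p)) is false at s6.
    At s1: \Box (\Diamond s \lor (s \lor p)) requires \Diamond s \lor (s \lor p) at every successor {s3, s4}.
      \Diamond s \lor (s \lor p) fails at s3, so \Box (\Diamond s \lor (s \lor p)) is false at s1.

No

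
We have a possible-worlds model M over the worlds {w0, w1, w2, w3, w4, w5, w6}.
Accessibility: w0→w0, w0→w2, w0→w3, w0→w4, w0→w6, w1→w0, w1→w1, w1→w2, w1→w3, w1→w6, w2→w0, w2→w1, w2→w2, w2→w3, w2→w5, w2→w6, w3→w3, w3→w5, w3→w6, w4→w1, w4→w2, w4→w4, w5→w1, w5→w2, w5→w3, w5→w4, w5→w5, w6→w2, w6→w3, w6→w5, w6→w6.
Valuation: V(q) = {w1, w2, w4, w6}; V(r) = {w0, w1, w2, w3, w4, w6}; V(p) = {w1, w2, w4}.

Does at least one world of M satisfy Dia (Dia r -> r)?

Recall that Dia ψ holds at a world iff ψ holds at some accessible world.
Let φ = Dia (Dia r -> r). Evaluate φ at each world:
  w0 (successors {w0, w2, w3, w4, w6}): φ is true.
  w1 (successors {w0, w1, w2, w3, w6}): φ is true.
  w2 (successors {w0, w1, w2, w3, w5, w6}): φ is true.
  w3 (successors {w3, w5, w6}): φ is true.
  w4 (successors {w1, w2, w4}): φ is true.
  w5 (successors {w1, w2, w3, w4, w5}): φ is true.
  w6 (successors {w2, w3, w5, w6}): φ is true.
Detail at w0 (witness):
  At w0: Dia (Dia r -> r) requires Dia r -> r at some successor in {w0, w2, w3, w4, w6}.
    Dia r -> r holds at w0, so Dia (Dia r -> r) is true at w0.
      At w0: Dia r is true, r is true, so Dia r -> r is true.

Yes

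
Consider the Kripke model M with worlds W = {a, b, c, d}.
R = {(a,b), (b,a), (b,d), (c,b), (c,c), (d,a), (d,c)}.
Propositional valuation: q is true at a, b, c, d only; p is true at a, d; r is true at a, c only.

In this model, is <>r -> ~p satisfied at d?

No

At d: <>r is true, ~p is false, so <>r -> ~p is false.
  At d: <>r requires r at some successor in {a, c}.
    r holds at a, so <>r is true at d.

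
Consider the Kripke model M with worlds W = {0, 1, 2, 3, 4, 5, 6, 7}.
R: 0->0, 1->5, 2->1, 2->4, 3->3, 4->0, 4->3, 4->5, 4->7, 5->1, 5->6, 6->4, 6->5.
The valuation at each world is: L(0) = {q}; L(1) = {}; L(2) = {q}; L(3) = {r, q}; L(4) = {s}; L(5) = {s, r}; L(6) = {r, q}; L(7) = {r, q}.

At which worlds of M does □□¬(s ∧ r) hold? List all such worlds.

0, 1, 3, 4, 7

Let φ = □□¬(s ∧ r). Evaluate φ at each world:
  0 (successors {0}): φ is true.
  1 (successors {5}): φ is true.
  2 (successors {1, 4}): φ is false.
  3 (successors {3}): φ is true.
  4 (successors {0, 3, 5, 7}): φ is true.
  5 (successors {1, 6}): φ is false.
  6 (successors {4, 5}): φ is false.
  7 (successors ∅): φ is true.
For instance, at 1:
  At 1: □□¬(s ∧ r) requires □¬(s ∧ r) at every successor {5}.
      At 5: □¬(s ∧ r) requires ¬(s ∧ r) at every successor {1, 6}.
        At 1: ¬(s ∧ r) is true.
        At 6: ¬(s ∧ r) is true.
      So □¬(s ∧ r) is true at 5.
  So □□¬(s ∧ r) is true at 1.
Satisfying worlds: {0, 1, 3, 4, 7}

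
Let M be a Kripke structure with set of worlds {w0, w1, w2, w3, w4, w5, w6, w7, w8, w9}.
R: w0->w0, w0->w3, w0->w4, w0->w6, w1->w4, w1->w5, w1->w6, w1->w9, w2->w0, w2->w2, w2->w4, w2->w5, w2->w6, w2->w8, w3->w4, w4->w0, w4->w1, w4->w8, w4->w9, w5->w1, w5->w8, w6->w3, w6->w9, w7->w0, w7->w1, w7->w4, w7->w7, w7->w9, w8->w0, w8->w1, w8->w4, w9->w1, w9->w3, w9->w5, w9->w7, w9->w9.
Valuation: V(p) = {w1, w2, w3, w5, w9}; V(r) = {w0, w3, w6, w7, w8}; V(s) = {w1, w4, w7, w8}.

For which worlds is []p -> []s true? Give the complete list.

w0, w1, w2, w3, w4, w5, w7, w8, w9

Recall that []ψ holds at a world iff ψ holds at every accessible world, and <>ψ holds iff ψ holds at some accessible world.
Let φ = []p -> []s. Evaluate φ at each world:
  w0 (successors {w0, w3, w4, w6}): φ is true.
  w1 (successors {w4, w5, w6, w9}): φ is true.
  w2 (successors {w0, w2, w4, w5, w6, w8}): φ is true.
  w3 (successors {w4}): φ is true.
  w4 (successors {w0, w1, w8, w9}): φ is true.
  w5 (successors {w1, w8}): φ is true.
  w6 (successors {w3, w9}): φ is false.
  w7 (successors {w0, w1, w4, w7, w9}): φ is true.
  w8 (successors {w0, w1, w4}): φ is true.
  w9 (successors {w1, w3, w5, w7, w9}): φ is true.
For instance, at w0:
  At w0: []p is false, []s is false, so []p -> []s is true.
    At w0: []p requires p at every successor {w0, w3, w4, w6}.
      p fails at w0, so []p is false at w0.
    At w0: []s requires s at every successor {w0, w3, w4, w6}.
      s fails at w0, so []s is false at w0.
Satisfying worlds: {w0, w1, w2, w3, w4, w5, w7, w8, w9}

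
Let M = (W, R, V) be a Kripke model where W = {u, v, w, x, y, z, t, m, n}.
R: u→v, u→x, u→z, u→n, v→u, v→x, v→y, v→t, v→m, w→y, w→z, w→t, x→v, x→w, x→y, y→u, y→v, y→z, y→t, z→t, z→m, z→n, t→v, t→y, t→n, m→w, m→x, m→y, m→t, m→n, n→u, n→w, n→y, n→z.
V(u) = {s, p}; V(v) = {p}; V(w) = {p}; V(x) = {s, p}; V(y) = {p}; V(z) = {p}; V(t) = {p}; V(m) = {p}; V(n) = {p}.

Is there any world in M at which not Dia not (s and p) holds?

No

Recall that Dia ψ holds at a world iff ψ holds at some accessible world.
Let φ = not Dia not (s and p). Evaluate φ at each world:
  u (successors {v, x, z, n}): φ is false.
  v (successors {u, x, y, t, m}): φ is false.
  w (successors {y, z, t}): φ is false.
  x (successors {v, w, y}): φ is false.
  y (successors {u, v, z, t}): φ is false.
  z (successors {t, m, n}): φ is false.
  t (successors {v, y, n}): φ is false.
  m (successors {w, x, y, t, n}): φ is false.
  n (successors {u, w, y, z}): φ is false.
For instance, at t:
  At t: Dia not (s and p) is true, so not Dia not (s and p) is false.
    At t: Dia not (s and p) requires not (s and p) at some successor in {v, y, n}.
      not (s and p) holds at v, so Dia not (s and p) is true at t.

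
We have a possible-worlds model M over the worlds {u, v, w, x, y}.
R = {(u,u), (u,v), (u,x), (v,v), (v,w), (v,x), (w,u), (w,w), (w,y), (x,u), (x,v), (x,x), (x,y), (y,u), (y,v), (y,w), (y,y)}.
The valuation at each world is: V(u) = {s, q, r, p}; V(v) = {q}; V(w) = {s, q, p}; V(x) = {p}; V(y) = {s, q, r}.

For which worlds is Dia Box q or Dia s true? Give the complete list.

u, v, w, x, y

Recall that Box ψ holds at a world iff ψ holds at every accessible world, and Dia ψ holds iff ψ holds at some accessible world.
Let φ = Dia Box q or Dia s. Evaluate φ at each world:
  u (successors {u, v, x}): φ is true.
  v (successors {v, w, x}): φ is true.
  w (successors {u, w, y}): φ is true.
  x (successors {u, v, x, y}): φ is true.
  y (successors {u, v, w, y}): φ is true.
For instance, at v:
  At v: Dia Box q is true, Dia s is true, so Dia Box q or Dia s is true.
    At v: Dia Box q requires Box q at some successor in {v, w, x}.
      Box q holds at w, so Dia Box q is true at v.
    At v: Dia s requires s at some successor in {v, w, x}.
      s holds at w, so Dia s is true at v.
Satisfying worlds: {u, v, w, x, y}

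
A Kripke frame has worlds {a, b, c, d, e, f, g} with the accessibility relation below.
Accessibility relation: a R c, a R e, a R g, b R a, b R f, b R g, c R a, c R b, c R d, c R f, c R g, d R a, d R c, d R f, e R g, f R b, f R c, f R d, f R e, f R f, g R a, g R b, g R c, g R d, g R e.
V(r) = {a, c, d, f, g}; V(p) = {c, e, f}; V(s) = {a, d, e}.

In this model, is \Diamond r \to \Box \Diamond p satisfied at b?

Yes

At b: \Diamond r is true, \Box \Diamond p is true, so \Diamond r \to \Box \Diamond p is true.
  At b: \Diamond r requires r at some successor in {a, f, g}.
    r holds at a, so \Diamond r is true at b.
  At b: \Box \Diamond p requires \Diamond p at every successor {a, f, g}.
      At a: \Diamond p requires p at some successor in {c, e, g}.
        p holds at c, so \Diamond p is true at a.
      At f: \Diamond p requires p at some successor in {b, c, d, e, f}.
        p holds at c, so \Diamond p is true at f.
      At g: \Diamond p requires p at some successor in {a, b, c, d, e}.
        p holds at c, so \Diamond p is true at g.
  So \Box \Diamond p is true at b.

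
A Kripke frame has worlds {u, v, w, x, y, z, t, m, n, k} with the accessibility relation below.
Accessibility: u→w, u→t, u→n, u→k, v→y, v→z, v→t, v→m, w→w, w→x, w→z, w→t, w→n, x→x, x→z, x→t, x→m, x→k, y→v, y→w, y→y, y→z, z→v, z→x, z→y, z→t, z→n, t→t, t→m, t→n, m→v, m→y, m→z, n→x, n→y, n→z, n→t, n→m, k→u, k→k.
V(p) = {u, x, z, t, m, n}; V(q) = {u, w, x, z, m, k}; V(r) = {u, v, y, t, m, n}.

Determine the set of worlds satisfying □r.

Let φ = □r. Evaluate φ at each world:
  u (successors {w, t, n, k}): φ is false.
  v (successors {y, z, t, m}): φ is false.
  w (successors {w, x, z, t, n}): φ is false.
  x (successors {x, z, t, m, k}): φ is false.
  y (successors {v, w, y, z}): φ is false.
  z (successors {v, x, y, t, n}): φ is false.
  t (successors {t, m, n}): φ is true.
  m (successors {v, y, z}): φ is false.
  n (successors {x, y, z, t, m}): φ is false.
  k (successors {u, k}): φ is false.
For instance, at x:
  At x: □r requires r at every successor {x, z, t, m, k}.
    r fails at x, so □r is false at x.
Satisfying worlds: {t}

t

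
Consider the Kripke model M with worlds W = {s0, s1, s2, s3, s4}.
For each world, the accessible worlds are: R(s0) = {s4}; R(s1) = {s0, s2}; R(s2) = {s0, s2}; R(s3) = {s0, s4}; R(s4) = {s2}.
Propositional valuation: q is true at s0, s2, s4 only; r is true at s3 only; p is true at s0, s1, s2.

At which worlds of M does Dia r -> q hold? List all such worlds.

s0, s1, s2, s3, s4

Let φ = Dia r -> q. Evaluate φ at each world:
  s0 (successors {s4}): φ is true.
  s1 (successors {s0, s2}): φ is true.
  s2 (successors {s0, s2}): φ is true.
  s3 (successors {s0, s4}): φ is true.
  s4 (successors {s2}): φ is true.
For instance, at s4:
  At s4: Dia r is false, q is true, so Dia r -> q is true.
    At s4: Dia r requires r at some successor in {s2}.
      At s2: r is false.
    So Dia r is false at s4.
Satisfying worlds: {s0, s1, s2, s3, s4}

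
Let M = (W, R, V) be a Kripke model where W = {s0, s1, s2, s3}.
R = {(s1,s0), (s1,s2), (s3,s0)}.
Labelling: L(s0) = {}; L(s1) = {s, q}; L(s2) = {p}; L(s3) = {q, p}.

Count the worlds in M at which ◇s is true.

0

Recall that ◇ψ holds at a world iff ψ holds at some accessible world.
Let φ = ◇s. Evaluate φ at each world:
  s0 (successors ∅): φ is false.
  s1 (successors {s0, s2}): φ is false.
  s2 (successors ∅): φ is false.
  s3 (successors {s0}): φ is false.
For instance, at s1:
  At s1: ◇s requires s at some successor in {s0, s2}.
    At s0: s is false.
    At s2: s is false.
  So ◇s is false at s1.
Satisfying worlds: none.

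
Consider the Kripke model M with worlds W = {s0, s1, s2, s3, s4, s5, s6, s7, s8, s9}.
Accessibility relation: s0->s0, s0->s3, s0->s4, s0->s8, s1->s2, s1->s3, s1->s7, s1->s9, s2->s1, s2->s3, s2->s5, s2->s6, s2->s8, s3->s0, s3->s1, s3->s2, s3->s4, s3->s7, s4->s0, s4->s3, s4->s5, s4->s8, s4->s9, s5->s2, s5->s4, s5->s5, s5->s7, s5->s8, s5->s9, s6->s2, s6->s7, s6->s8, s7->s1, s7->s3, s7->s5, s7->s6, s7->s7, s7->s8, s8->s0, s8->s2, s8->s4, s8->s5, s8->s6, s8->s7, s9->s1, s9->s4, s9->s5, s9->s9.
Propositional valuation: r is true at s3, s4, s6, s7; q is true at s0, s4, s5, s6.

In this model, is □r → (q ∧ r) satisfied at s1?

Yes

Recall that □ψ holds at a world iff ψ holds at every accessible world, and ◇ψ holds iff ψ holds at some accessible world.
At s1: □r is false, q ∧ r is false, so □r → (q ∧ r) is true.
  At s1: □r requires r at every successor {s2, s3, s7, s9}.
    r fails at s2, so □r is false at s1.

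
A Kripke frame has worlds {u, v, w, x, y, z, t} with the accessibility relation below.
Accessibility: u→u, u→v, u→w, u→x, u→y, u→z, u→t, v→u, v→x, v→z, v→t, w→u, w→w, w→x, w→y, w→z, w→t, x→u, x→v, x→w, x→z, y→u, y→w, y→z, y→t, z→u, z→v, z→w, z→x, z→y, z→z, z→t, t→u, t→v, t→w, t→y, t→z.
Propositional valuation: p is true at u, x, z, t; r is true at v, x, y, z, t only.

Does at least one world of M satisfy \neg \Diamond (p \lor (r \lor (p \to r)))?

No

Let φ = \neg \Diamond (p \lor (r \lor (p \to r))). Evaluate φ at each world:
  u (successors {u, v, w, x, y, z, t}): φ is false.
  v (successors {u, x, z, t}): φ is false.
  w (successors {u, w, x, y, z, t}): φ is false.
  x (successors {u, v, w, z}): φ is false.
  y (successors {u, w, z, t}): φ is false.
  z (successors {u, v, w, x, y, z, t}): φ is false.
  t (successors {u, v, w, y, z}): φ is false.
For instance, at z:
  At z: \Diamond (p \lor (r \lor (p \to r))) is true, so \neg \Diamond (p \lor (r \lor (p \to r))) is false.
    At z: \Diamond (p \lor (r \lor (p \to r))) requires p \lor (r \lor (p \to r)) at some successor in {u, v, w, x, y, z, t}.
      p \lor (r \lor (p \to r)) holds at u, so \Diamond (p \lor (r \lor (p \to r))) is true at z.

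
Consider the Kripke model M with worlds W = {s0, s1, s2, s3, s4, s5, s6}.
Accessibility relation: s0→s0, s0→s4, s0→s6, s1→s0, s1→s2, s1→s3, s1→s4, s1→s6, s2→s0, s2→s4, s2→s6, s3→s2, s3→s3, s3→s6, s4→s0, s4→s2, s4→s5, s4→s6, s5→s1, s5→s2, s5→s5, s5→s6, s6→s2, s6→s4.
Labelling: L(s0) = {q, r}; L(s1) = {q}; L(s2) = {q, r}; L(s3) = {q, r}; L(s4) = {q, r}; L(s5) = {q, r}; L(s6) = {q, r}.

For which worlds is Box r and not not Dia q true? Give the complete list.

Recall that Box ψ holds at a world iff ψ holds at every accessible world, and Dia ψ holds iff ψ holds at some accessible world.
Let φ = Box r and not not Dia q. Evaluate φ at each world:
  s0 (successors {s0, s4, s6}): φ is true.
  s1 (successors {s0, s2, s3, s4, s6}): φ is true.
  s2 (successors {s0, s4, s6}): φ is true.
  s3 (successors {s2, s3, s6}): φ is true.
  s4 (successors {s0, s2, s5, s6}): φ is true.
  s5 (successors {s1, s2, s5, s6}): φ is false.
  s6 (successors {s2, s4}): φ is true.
For instance, at s4:
  At s4: Box r is true, not not Dia q is true, so Box r and not not Dia q is true.
    At s4: Box r requires r at every successor {s0, s2, s5, s6}.
      At s0: r is true.
      At s2: r is true.
      At s5: r is true.
      At s6: r is true.
    So Box r is true at s4.
    At s4: not Dia q is false, so not not Dia q is true.
      At s4: Dia q is true, so not Dia q is false.
Satisfying worlds: {s0, s1, s2, s3, s4, s6}

s0, s1, s2, s3, s4, s6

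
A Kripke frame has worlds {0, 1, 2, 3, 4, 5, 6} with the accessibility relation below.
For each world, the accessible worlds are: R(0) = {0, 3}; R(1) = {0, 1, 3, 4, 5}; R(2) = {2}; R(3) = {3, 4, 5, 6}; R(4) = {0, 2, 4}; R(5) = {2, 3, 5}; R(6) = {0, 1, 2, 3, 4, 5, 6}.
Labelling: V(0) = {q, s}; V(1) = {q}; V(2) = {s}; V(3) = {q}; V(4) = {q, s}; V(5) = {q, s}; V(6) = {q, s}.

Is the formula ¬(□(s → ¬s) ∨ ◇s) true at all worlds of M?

No

Let φ = ¬(□(s → ¬s) ∨ ◇s). Evaluate φ at each world:
  0 (successors {0, 3}): φ is false.
  1 (successors {0, 1, 3, 4, 5}): φ is false.
  2 (successors {2}): φ is false.
  3 (successors {3, 4, 5, 6}): φ is false.
  4 (successors {0, 2, 4}): φ is false.
  5 (successors {2, 3, 5}): φ is false.
  6 (successors {0, 1, 2, 3, 4, 5, 6}): φ is false.
Detail at 0 (counterexample):
  At 0: □(s → ¬s) ∨ ◇s is true, so ¬(□(s → ¬s) ∨ ◇s) is false.
    At 0: □(s → ¬s) is false, ◇s is true, so □(s → ¬s) ∨ ◇s is true.
      At 0: □(s → ¬s) requires s → ¬s at every successor {0, 3}.
        s → ¬s fails at 0, so □(s → ¬s) is false at 0.
      At 0: ◇s requires s at some successor in {0, 3}.
        s holds at 0, so ◇s is true at 0.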